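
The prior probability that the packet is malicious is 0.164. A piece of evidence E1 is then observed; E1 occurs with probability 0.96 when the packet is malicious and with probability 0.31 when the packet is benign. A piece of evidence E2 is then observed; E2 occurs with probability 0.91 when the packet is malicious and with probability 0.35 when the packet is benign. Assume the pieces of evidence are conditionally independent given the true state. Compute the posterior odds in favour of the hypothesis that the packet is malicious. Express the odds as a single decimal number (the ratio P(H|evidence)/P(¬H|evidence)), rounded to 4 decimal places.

Posterior odds ≈ 1.5795

Prior odds = 0.164/(1−0.164) = 0.19617.
Likelihood ratio for E1 = 0.96/0.31 = 3.0968.
Likelihood ratio for E2 = 0.91/0.35 = 2.6000.
Posterior odds = prior odds × LR₁ × LR₂ = 1.5795.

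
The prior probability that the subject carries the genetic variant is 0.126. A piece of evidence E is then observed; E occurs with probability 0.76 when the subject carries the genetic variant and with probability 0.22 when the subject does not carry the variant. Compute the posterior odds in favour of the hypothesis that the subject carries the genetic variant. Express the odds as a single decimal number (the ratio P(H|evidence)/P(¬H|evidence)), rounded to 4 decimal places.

Posterior odds ≈ 0.4980

Prior odds = 0.126/(1−0.126) = 0.14416. In log-odds, ln(0.14416) = -1.9368.
Add log likelihood ratio: ln(3.4545) = 1.2397.
Posterior log-odds = -0.69711, so posterior odds = exp(-0.69711) = 0.49802.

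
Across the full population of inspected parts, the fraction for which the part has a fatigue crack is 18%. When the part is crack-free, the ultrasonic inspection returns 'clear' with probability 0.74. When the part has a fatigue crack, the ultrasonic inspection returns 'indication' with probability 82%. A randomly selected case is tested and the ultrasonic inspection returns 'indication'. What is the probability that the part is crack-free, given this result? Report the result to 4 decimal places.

Write H for 'the part has a fatigue crack'. Prior odds H:¬H = 0.18/0.82 = 0.21951. For the 'indication' outcome, the likelihood ratio is 0.82/0.26 = 3.1538.
Posterior odds = 0.21951 × 3.1538 = 0.69231, so P(H|E) = 0.69231/(1+0.69231) = 0.4091. Then P(¬H|E) = 1 − 0.4091 = 0.5909.

P(¬H | E) ≈ 0.5909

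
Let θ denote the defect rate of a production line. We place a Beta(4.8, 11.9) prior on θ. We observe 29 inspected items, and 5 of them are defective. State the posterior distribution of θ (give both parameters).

Observing 5 successes and 24 failures updates Beta(4.8, 11.9) by adding the success and failure counts to the two shape parameters: α = 4.8+5 = 9.8, β = 11.9+24 = 35.9.

Posterior: Beta(9.8, 35.9)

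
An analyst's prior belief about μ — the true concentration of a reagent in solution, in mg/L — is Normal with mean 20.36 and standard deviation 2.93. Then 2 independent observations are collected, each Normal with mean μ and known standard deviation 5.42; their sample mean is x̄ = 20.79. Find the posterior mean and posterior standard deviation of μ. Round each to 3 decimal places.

Prior precision 1/τ₀² = 1/2.93² = 0.116484; data precision n/σ² = 2/5.42² = 0.0680819.
Posterior precision = 0.116484 + 0.0680819 = 0.184565, giving posterior SD = 1/√0.184565 = 2.328.
Posterior mean = (0.116484·20.36 + 0.0680819·20.79) / 0.184565 = 20.519.

Posterior mean ≈ 20.519; posterior SD ≈ 2.328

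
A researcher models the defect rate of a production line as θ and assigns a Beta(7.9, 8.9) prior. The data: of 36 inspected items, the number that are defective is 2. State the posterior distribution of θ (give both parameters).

Posterior: Beta(9.9, 42.9)

Observing 2 successes and 34 failures updates Beta(7.9, 8.9) by adding the success and failure counts to the two shape parameters: α = 7.9+2 = 9.9, β = 8.9+34 = 42.9.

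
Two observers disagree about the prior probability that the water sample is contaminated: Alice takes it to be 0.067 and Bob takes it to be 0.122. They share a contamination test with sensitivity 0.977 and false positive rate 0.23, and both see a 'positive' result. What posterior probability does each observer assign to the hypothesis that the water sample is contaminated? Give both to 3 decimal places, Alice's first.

Alice: 0.234; Bob: 0.371

The likelihood ratio for a 'positive' result is 0.977/0.23 = 4.2478.
Alice: prior odds 0.067/0.933 = 0.071811; posterior odds 0.30504; posterior probability 0.234.
Bob: prior odds 0.122/0.878 = 0.13895; posterior odds 0.59024; posterior probability 0.371.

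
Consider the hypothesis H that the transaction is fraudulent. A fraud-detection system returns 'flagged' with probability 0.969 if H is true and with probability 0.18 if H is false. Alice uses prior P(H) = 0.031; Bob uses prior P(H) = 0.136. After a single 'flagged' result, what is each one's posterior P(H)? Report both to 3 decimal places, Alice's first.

Alice: 0.147; Bob: 0.459

The likelihood ratio for a 'flagged' result is 0.969/0.18 = 5.3833.
Alice: prior odds 0.031/0.969 = 0.031992; posterior odds 0.17222; posterior probability 0.147.
Bob: prior odds 0.136/0.864 = 0.15741; posterior odds 0.84738; posterior probability 0.459.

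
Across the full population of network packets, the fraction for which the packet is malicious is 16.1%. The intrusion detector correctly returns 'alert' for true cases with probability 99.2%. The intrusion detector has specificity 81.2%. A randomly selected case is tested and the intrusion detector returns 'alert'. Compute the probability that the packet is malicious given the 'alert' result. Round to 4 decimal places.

P(H | E) ≈ 0.5031

Write H for 'the packet is malicious'. Prior odds H:¬H = 0.161/0.839 = 0.19190. For the 'alert' outcome, the likelihood ratio is 0.992/0.188 = 5.2766.
Posterior odds = 0.19190 × 5.2766 = 1.0126, so P(H|E) = 1.0126/(1+1.0126) = 0.5031.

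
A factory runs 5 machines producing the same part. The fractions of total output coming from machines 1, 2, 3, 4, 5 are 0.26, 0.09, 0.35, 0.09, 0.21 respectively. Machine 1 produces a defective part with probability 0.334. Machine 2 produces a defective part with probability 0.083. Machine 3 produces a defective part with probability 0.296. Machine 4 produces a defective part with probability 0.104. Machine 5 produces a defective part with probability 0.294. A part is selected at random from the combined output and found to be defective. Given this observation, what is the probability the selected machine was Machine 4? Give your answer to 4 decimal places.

Tabulate prior·likelihood by source: [1] prior 0.26, lik 0.334, product 0.08684; [2] prior 0.09, lik 0.083, product 0.007470; [3] prior 0.35, lik 0.296, product 0.1036; [4] prior 0.09, lik 0.104, product 0.009360; [5] prior 0.21, lik 0.294, product 0.06174.
Normalizing constant = 0.26901; the posterior for Machine 4 is its product over the sum, 0.009360/0.26901 = 0.0348.

Posterior probability ≈ 0.0348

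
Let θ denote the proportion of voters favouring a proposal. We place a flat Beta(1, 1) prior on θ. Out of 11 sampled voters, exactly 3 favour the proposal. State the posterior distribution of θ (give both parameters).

Posterior: Beta(4, 9)

The binomial likelihood is conjugate to the Beta prior: with 3 successes and 8 failures, the posterior is Beta(1+3, 1+8) = Beta(4, 9).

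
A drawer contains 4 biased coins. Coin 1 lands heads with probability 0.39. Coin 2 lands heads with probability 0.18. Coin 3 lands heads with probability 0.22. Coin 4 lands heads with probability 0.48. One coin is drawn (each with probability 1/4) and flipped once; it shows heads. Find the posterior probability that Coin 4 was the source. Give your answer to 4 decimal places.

P(heads|C1) = 0.39; P(heads|C2) = 0.18; P(heads|C3) = 0.22; P(heads|C4) = 0.48.
Prior × likelihood for each source: 0.25·0.39=0.09750, 0.25·0.18=0.04500, 0.25·0.22=0.05500, 0.25·0.48=0.1200. Summing gives P(heads) = 0.31750.
P(Coin 4 | heads) = 0.1200 / 0.31750 = 0.3780.

Posterior probability ≈ 0.3780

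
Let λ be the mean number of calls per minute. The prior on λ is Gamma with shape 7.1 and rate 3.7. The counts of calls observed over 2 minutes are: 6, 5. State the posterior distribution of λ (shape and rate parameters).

Posterior: Gamma(shape=18.1, rate=5.7)

The Poisson likelihood adds the total count to the shape and the number of exposure periods to the rate. Here ∑xᵢ = 11 and n = 2, so shape 7.1→18.1 and rate 3.7→5.7.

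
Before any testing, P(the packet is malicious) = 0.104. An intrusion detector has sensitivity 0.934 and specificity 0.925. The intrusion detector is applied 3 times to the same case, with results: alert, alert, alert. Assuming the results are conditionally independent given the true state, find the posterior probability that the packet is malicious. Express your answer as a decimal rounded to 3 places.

With H the event that the packet is malicious, the joint likelihood of the observed sequence is P(data|H) = 0.934·0.934·0.934 = 0.81478 and P(data|¬H) = 0.075·0.075·0.075 = 0.00042187.
Bayes: P(H|data) = 0.104·0.81478 / (0.104·0.81478 + 0.896·0.00042187) = 0.084737/0.085115 = 0.9956.

Posterior P(H) ≈ 0.996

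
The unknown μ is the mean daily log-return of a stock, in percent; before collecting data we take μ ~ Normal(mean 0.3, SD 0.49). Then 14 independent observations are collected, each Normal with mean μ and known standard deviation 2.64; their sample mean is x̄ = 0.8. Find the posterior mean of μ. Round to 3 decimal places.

With known σ, the Normal prior is conjugate. Weight on the data is w = (n/σ²)/(n/σ² + 1/τ₀²) = 2.00872/(2.00872+4.16493) = 0.32537.
Posterior mean = w·x̄ + (1−w)·μ₀ = 0.32537·0.8 + 0.67463·0.3 = 0.463.

Posterior mean ≈ 0.463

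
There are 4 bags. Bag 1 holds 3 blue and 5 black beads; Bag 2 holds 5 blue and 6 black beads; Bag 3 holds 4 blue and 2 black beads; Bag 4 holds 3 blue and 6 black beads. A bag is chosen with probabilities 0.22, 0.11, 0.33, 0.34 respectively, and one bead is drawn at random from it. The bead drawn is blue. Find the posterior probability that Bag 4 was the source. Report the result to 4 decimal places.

Posterior probability ≈ 0.2433

Tabulate prior·likelihood by source: [1] prior 0.22, lik 0.375, product 0.08250; [2] prior 0.11, lik 0.4545, product 0.05000; [3] prior 0.33, lik 0.6667, product 0.2200; [4] prior 0.34, lik 0.3333, product 0.1133.
Normalizing constant = 0.46583; the posterior for Bag 4 is its product over the sum, 0.1133/0.46583 = 0.2433.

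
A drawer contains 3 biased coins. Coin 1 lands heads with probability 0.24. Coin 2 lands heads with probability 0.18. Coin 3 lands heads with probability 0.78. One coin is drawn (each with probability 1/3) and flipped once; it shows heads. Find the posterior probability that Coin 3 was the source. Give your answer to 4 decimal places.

Posterior probability ≈ 0.6500

P(heads|C1) = 0.24; P(heads|C2) = 0.18; P(heads|C3) = 0.78.
Prior × likelihood for each source: 0.333333·0.24=0.08000, 0.333333·0.18=0.06000, 0.333333·0.78=0.2600. Summing gives P(heads) = 0.40000.
P(Coin 3 | heads) = 0.2600 / 0.40000 = 0.6500.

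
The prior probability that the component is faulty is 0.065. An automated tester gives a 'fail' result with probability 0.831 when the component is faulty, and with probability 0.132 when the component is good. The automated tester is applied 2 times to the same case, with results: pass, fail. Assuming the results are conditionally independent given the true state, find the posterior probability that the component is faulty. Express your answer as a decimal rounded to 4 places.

Posterior P(H) ≈ 0.0785

Let H be the event that the component is faulty; start with P(H) = 0.065. P('fail'|H) = 0.831, P('fail'|¬H) = 0.132.
Update on result 1 ('pass'): P(H) ← 0.169·0.0650 / (0.169·0.0650 + 0.868·0.9350) = 0.010985/0.82257 = 0.0134.
Update on result 2 ('fail'): P(H) ← 0.831·0.0134 / (0.831·0.0134 + 0.132·0.9866) = 0.011098/0.14133 = 0.0785.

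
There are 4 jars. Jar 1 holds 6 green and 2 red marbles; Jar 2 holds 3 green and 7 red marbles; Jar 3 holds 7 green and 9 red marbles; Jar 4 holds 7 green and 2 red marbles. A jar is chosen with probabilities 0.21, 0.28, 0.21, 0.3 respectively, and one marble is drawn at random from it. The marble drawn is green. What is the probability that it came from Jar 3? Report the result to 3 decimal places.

Posterior probability ≈ 0.162

P(green|Jar 1) = 0.75; P(green|Jar 2) = 0.3; P(green|Jar 3) = 0.4375; P(green|Jar 4) = 0.7778.
Prior × likelihood for each source: 0.21·0.75=0.1575, 0.28·0.3=0.08400, 0.21·0.4375=0.09187, 0.3·0.7778=0.2333. Summing gives P(green) = 0.56671.
P(Jar 3 | green) = 0.09187 / 0.56671 = 0.162.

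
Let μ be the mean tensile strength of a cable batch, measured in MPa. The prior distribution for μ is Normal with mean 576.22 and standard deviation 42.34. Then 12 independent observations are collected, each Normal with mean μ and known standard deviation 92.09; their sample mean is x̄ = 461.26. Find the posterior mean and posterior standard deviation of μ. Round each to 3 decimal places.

Prior precision 1/τ₀² = 1/42.34² = 0.00055783; data precision n/σ² = 12/92.09² = 0.00141500.
Posterior precision = 0.00055783 + 0.00141500 = 0.00197282, giving posterior SD = 1/√0.00197282 = 22.514.
Posterior mean = (0.00055783·576.22 + 0.00141500·461.26) / 0.00197282 = 493.765.

Posterior mean ≈ 493.765; posterior SD ≈ 22.514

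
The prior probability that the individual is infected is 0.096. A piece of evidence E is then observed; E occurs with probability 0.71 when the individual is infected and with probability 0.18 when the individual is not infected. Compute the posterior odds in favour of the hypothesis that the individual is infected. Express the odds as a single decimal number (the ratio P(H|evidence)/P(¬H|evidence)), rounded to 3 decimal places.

Prior odds = 0.096/(1−0.096) = 0.10619.
Likelihood ratio for E = 0.71/0.18 = 3.9444.
Posterior odds = prior odds × LR = 0.41888.

Posterior odds ≈ 0.419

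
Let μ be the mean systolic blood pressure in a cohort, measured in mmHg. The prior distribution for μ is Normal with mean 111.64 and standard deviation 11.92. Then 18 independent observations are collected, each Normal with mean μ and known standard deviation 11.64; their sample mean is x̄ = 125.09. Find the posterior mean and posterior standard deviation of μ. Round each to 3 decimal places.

Prior precision 1/τ₀² = 1/11.92² = 0.00703797; data precision n/σ² = 18/11.64² = 0.132852.
Posterior precision = 0.00703797 + 0.132852 = 0.139889, giving posterior SD = 1/√0.139889 = 2.674.
Posterior mean = (0.00703797·111.64 + 0.132852·125.09) / 0.139889 = 124.413.

Posterior mean ≈ 124.413; posterior SD ≈ 2.674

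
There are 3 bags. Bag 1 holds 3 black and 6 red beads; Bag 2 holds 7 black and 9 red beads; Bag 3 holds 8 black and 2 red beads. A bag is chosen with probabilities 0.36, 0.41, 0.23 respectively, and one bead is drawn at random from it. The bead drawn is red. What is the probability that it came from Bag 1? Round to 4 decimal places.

Posterior probability ≈ 0.4646

P(red|Bag 1) = 0.6667; P(red|Bag 2) = 0.5625; P(red|Bag 3) = 0.2.
Prior × likelihood for each source: 0.36·0.6667=0.2400, 0.41·0.5625=0.2306, 0.23·0.2=0.04600. Summing gives P(red) = 0.51663.
P(Bag 1 | red) = 0.2400 / 0.51663 = 0.4646.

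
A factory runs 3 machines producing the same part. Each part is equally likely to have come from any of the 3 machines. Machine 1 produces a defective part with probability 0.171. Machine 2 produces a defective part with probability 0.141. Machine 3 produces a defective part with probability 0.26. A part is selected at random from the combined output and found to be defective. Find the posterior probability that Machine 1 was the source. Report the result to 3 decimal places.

P(defective|M1) = 0.171; P(defective|M2) = 0.141; P(defective|M3) = 0.26.
Prior × likelihood for each source: 0.333333·0.171=0.05700, 0.333333·0.141=0.04700, 0.333333·0.26=0.08667. Summing gives P(defective) = 0.19067.
P(Machine 1 | defective) = 0.05700 / 0.19067 = 0.299.

Posterior probability ≈ 0.299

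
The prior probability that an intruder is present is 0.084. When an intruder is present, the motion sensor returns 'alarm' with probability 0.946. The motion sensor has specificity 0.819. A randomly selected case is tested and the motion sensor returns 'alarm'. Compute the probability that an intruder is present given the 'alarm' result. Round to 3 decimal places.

Write H for 'an intruder is present'. Prior odds H:¬H = 0.084/0.916 = 0.091703. For the 'alarm' outcome, the likelihood ratio is 0.946/0.181 = 5.2265.
Posterior odds = 0.091703 × 5.2265 = 0.47929, so P(H|E) = 0.47929/(1+0.47929) = 0.324.

P(H | E) ≈ 0.324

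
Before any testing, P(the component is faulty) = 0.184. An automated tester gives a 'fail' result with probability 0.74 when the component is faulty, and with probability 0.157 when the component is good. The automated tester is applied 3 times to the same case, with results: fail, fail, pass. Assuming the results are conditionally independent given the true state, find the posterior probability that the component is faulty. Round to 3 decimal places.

Posterior P(H) ≈ 0.607

With H the event that the component is faulty, the joint likelihood of the observed sequence is P(data|H) = 0.74·0.74·0.26 = 0.14238 and P(data|¬H) = 0.157·0.157·0.843 = 0.020779.
Bayes: P(H|data) = 0.184·0.14238 / (0.184·0.14238 + 0.816·0.020779) = 0.026197/0.043153 = 0.6071.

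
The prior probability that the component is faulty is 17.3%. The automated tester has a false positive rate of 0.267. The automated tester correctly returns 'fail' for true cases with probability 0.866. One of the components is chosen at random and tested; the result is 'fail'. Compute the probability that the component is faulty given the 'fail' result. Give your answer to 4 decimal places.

Write H for 'the component is faulty'. Prior odds H:¬H = 0.173/0.827 = 0.20919. For the 'fail' outcome, the likelihood ratio is 0.866/0.267 = 3.2434.
Posterior odds = 0.20919 × 3.2434 = 0.67850, so P(H|E) = 0.67850/(1+0.67850) = 0.4042.

P(H | E) ≈ 0.4042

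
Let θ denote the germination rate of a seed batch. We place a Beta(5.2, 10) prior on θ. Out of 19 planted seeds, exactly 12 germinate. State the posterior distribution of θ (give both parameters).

The binomial likelihood is conjugate to the Beta prior: with 12 successes and 7 failures, the posterior is Beta(5.2+12, 10+7) = Beta(17.2, 17).

Posterior: Beta(17.2, 17)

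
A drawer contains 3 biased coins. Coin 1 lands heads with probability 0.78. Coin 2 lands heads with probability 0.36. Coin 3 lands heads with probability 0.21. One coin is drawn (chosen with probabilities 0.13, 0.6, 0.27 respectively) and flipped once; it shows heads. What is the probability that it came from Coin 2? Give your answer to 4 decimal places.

P(heads|C1) = 0.78; P(heads|C2) = 0.36; P(heads|C3) = 0.21.
Prior × likelihood for each source: 0.13·0.78=0.1014, 0.6·0.36=0.2160, 0.27·0.21=0.05670. Summing gives P(heads) = 0.37410.
P(Coin 2 | heads) = 0.2160 / 0.37410 = 0.5774.

Posterior probability ≈ 0.5774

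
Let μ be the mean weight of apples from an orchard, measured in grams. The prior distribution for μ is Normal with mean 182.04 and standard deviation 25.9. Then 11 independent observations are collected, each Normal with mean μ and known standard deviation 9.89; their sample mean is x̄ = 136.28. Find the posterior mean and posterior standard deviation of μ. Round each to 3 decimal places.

Posterior mean ≈ 136.879; posterior SD ≈ 2.962

Prior precision 1/τ₀² = 1/25.9² = 0.00149074; data precision n/σ² = 11/9.89² = 0.112461.
Posterior precision = 0.00149074 + 0.112461 = 0.113951, giving posterior SD = 1/√0.113951 = 2.962.
Posterior mean = (0.00149074·182.04 + 0.112461·136.28) / 0.113951 = 136.879.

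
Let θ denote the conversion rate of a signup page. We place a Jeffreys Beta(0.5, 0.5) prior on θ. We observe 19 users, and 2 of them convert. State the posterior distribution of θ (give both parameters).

Posterior: Beta(2.5, 17.5)

Observing 2 successes and 17 failures updates Beta(0.5, 0.5) by adding the success and failure counts to the two shape parameters: α = 0.5+2 = 2.5, β = 0.5+17 = 17.5.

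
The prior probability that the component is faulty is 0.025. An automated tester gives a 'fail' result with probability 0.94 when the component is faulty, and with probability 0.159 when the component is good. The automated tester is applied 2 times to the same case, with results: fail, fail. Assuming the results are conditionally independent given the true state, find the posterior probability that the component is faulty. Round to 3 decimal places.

With H the event that the component is faulty, the joint likelihood of the observed sequence is P(data|H) = 0.94·0.94 = 0.88360 and P(data|¬H) = 0.159·0.159 = 0.025281.
Bayes: P(H|data) = 0.025·0.88360 / (0.025·0.88360 + 0.975·0.025281) = 0.022090/0.046739 = 0.4726.

Posterior P(H) ≈ 0.473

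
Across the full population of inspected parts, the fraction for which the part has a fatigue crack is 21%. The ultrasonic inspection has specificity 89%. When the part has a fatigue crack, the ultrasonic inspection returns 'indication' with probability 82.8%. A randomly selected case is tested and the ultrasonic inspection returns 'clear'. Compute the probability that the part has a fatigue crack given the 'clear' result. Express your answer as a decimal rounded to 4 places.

Write H for 'the part has a fatigue crack'. Prior odds H:¬H = 0.21/0.79 = 0.26582. For the 'clear' outcome, the likelihood ratio is 0.172/0.89 = 0.19326.
Posterior odds = 0.26582 × 0.19326 = 0.051372, so P(H|E) = 0.051372/(1+0.051372) = 0.0489.

P(H | E) ≈ 0.0489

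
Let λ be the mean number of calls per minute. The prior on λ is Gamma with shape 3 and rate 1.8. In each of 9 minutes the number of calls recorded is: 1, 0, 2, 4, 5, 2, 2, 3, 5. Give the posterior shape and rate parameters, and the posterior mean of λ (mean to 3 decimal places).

Posterior: Gamma(shape=27, rate=10.8); mean ≈ 2.500

The Poisson likelihood adds the total count to the shape and the number of exposure periods to the rate. Here ∑xᵢ = 24 and n = 9, so shape 3→27 and rate 1.8→10.8.
E[λ | data] = 27/10.8 = 2.500.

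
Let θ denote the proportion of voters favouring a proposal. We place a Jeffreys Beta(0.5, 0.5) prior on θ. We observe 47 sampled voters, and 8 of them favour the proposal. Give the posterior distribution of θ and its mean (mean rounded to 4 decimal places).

Posterior: Beta(8.5, 39.5); mean ≈ 0.1771

The binomial likelihood is conjugate to the Beta prior: with 8 successes and 39 failures, the posterior is Beta(0.5+8, 0.5+39) = Beta(8.5, 39.5).
Posterior mean = α/(α+β) = 8.5/48 = 0.1771.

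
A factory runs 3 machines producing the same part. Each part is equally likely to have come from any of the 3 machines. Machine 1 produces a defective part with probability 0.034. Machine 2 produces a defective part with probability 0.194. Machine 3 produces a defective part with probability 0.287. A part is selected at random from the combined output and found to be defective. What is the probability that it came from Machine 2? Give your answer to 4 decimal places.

Tabulate prior·likelihood by source: [1] prior 0.333333, lik 0.034, product 0.01133; [2] prior 0.333333, lik 0.194, product 0.06467; [3] prior 0.333333, lik 0.287, product 0.09567.
Normalizing constant = 0.17167; the posterior for Machine 2 is its product over the sum, 0.06467/0.17167 = 0.3767.

Posterior probability ≈ 0.3767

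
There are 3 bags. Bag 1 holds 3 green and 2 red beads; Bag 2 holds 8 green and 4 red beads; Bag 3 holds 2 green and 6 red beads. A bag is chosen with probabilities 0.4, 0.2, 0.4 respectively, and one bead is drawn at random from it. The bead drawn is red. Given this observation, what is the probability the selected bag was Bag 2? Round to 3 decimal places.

Tabulate prior·likelihood by source: [1] prior 0.4, lik 0.4, product 0.1600; [2] prior 0.2, lik 0.3333, product 0.06667; [3] prior 0.4, lik 0.75, product 0.3000.
Normalizing constant = 0.52667; the posterior for Bag 2 is its product over the sum, 0.06667/0.52667 = 0.127.

Posterior probability ≈ 0.127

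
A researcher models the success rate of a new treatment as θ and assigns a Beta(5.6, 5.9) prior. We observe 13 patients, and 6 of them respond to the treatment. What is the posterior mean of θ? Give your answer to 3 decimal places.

The binomial likelihood is conjugate to the Beta prior: with 6 successes and 7 failures, the posterior is Beta(5.6+6, 5.9+7) = Beta(11.6, 12.9).
Posterior mean = α/(α+β) = 11.6/24.5 = 0.473.

Posterior mean ≈ 0.473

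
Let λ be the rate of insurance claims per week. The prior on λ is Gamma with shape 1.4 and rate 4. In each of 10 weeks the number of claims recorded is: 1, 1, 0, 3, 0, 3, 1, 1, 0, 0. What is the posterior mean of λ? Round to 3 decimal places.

The Poisson likelihood adds the total count to the shape and the number of exposure periods to the rate. Here ∑xᵢ = 10 and n = 10, so shape 1.4→11.4 and rate 4→14.
Posterior mean = shape/rate = 11.4/14 = 0.814.

Posterior mean ≈ 0.814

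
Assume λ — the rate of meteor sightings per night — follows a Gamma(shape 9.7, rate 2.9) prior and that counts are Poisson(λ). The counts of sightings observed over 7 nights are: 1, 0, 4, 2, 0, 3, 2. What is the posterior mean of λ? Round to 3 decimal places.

The Poisson likelihood adds the total count to the shape and the number of exposure periods to the rate. Here ∑xᵢ = 12 and n = 7, so shape 9.7→21.7 and rate 2.9→9.9.
Posterior mean = shape/rate = 21.7/9.9 = 2.192.

Posterior mean ≈ 2.192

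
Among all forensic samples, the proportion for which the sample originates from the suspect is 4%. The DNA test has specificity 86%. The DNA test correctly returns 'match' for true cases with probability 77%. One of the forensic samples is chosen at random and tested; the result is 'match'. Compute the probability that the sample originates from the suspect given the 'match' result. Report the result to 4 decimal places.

P(H | E) ≈ 0.1864

Write H for 'the sample originates from the suspect'. Prior odds H:¬H = 0.04/0.96 = 0.041667. For the 'match' outcome, the likelihood ratio is 0.77/0.14 = 5.5000.
Posterior odds = 0.041667 × 5.5000 = 0.22917, so P(H|E) = 0.22917/(1+0.22917) = 0.1864.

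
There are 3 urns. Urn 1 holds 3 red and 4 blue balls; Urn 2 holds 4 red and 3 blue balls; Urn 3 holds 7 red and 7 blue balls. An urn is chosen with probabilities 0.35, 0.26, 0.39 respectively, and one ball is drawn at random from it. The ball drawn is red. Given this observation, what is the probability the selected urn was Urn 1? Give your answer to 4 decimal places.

Posterior probability ≈ 0.3039

P(red|Urn 1) = 0.4286; P(red|Urn 2) = 0.5714; P(red|Urn 3) = 0.5.
Prior × likelihood for each source: 0.35·0.4286=0.1500, 0.26·0.5714=0.1486, 0.39·0.5=0.1950. Summing gives P(red) = 0.49357.
P(Urn 1 | red) = 0.1500 / 0.49357 = 0.3039.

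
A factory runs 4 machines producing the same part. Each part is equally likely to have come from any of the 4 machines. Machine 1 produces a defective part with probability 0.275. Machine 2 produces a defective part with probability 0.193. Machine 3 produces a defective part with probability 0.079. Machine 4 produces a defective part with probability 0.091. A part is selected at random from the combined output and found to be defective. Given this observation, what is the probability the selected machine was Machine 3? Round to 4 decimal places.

Posterior probability ≈ 0.1238

Tabulate prior·likelihood by source: [1] prior 0.25, lik 0.275, product 0.06875; [2] prior 0.25, lik 0.193, product 0.04825; [3] prior 0.25, lik 0.079, product 0.01975; [4] prior 0.25, lik 0.091, product 0.02275.
Normalizing constant = 0.15950; the posterior for Machine 3 is its product over the sum, 0.01975/0.15950 = 0.1238.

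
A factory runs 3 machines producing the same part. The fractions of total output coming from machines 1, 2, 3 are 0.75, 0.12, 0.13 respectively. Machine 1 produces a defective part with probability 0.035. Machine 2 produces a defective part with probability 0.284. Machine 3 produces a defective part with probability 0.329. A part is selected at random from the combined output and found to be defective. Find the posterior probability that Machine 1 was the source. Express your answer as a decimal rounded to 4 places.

Posterior probability ≈ 0.2546

P(defective|M1) = 0.035; P(defective|M2) = 0.284; P(defective|M3) = 0.329.
Prior × likelihood for each source: 0.75·0.035=0.02625, 0.12·0.284=0.03408, 0.13·0.329=0.04277. Summing gives P(defective) = 0.10310.
P(Machine 1 | defective) = 0.02625 / 0.10310 = 0.2546.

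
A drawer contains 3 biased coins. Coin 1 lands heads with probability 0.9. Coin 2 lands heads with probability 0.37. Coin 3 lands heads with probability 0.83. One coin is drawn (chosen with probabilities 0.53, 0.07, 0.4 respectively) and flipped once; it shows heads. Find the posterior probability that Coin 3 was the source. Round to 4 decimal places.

Tabulate prior·likelihood by source: [1] prior 0.53, lik 0.9, product 0.4770; [2] prior 0.07, lik 0.37, product 0.02590; [3] prior 0.4, lik 0.83, product 0.3320.
Normalizing constant = 0.83490; the posterior for Coin 3 is its product over the sum, 0.3320/0.83490 = 0.3977.

Posterior probability ≈ 0.3977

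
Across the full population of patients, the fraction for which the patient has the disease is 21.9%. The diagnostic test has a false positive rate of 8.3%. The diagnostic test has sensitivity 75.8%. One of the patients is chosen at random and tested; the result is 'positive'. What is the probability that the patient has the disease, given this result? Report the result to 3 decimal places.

P(H | E) ≈ 0.719

Write H for 'the patient has the disease'. Prior odds H:¬H = 0.219/0.781 = 0.28041. For the 'positive' outcome, the likelihood ratio is 0.758/0.083 = 9.1325.
Posterior odds = 0.28041 × 9.1325 = 2.5609, so P(H|E) = 2.5609/(1+2.5609) = 0.719.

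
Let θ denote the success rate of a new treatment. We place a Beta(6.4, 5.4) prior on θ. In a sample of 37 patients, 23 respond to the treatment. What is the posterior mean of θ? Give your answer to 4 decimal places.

Posterior mean ≈ 0.6025

Observing 23 successes and 14 failures updates Beta(6.4, 5.4) by adding the success and failure counts to the two shape parameters: α = 6.4+23 = 29.4, β = 5.4+14 = 19.4.
Posterior mean = α/(α+β) = 29.4/48.8 = 0.6025.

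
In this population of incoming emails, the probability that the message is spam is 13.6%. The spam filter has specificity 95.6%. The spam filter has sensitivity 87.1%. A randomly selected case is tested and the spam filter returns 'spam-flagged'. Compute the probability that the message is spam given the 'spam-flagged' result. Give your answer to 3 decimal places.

Write H for 'the message is spam'. Prior odds H:¬H = 0.136/0.864 = 0.15741. For the 'spam-flagged' outcome, the likelihood ratio is 0.871/0.044 = 19.795.
Posterior odds = 0.15741 × 19.795 = 3.1160, so P(H|E) = 3.1160/(1+3.1160) = 0.757.

P(H | E) ≈ 0.757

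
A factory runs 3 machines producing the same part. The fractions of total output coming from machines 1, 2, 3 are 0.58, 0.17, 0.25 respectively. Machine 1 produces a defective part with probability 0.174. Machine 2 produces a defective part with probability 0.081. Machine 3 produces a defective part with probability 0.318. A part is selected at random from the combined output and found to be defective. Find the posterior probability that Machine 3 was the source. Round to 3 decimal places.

Posterior probability ≈ 0.409

Tabulate prior·likelihood by source: [1] prior 0.58, lik 0.174, product 0.1009; [2] prior 0.17, lik 0.081, product 0.01377; [3] prior 0.25, lik 0.318, product 0.07950.
Normalizing constant = 0.19419; the posterior for Machine 3 is its product over the sum, 0.07950/0.19419 = 0.409.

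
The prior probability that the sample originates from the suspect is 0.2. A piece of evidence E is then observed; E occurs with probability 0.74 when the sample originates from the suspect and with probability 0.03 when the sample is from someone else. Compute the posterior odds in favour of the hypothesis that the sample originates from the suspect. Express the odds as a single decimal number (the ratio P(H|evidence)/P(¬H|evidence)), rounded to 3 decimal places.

Posterior odds ≈ 6.167

Prior odds = 0.2/(1−0.2) = 0.25000. In log-odds, ln(0.25000) = -1.3863.
Add log likelihood ratio: ln(24.667) = 3.2055.
Posterior log-odds = 1.8192, so posterior odds = exp(1.8192) = 6.1667.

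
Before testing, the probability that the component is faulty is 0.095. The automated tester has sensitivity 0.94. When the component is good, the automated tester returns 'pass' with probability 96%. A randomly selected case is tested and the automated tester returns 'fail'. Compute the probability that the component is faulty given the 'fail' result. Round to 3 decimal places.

P(H | E) ≈ 0.712

Write H for 'the component is faulty'. Prior odds H:¬H = 0.095/0.905 = 0.10497. For the 'fail' outcome, the likelihood ratio is 0.94/0.04 = 23.500.
Posterior odds = 0.10497 × 23.500 = 2.4669, so P(H|E) = 2.4669/(1+2.4669) = 0.712.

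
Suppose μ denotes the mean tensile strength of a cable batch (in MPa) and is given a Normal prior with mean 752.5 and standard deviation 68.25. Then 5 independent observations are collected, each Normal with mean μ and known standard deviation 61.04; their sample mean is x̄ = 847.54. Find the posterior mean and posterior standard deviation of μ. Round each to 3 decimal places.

Posterior mean ≈ 834.433; posterior SD ≈ 25.346

With known σ, the Normal prior is conjugate. Weight on the data is w = (n/σ²)/(n/σ² + 1/τ₀²) = 0.00134196/(0.00134196+0.00021468) = 0.86209.
Posterior mean = w·x̄ + (1−w)·μ₀ = 0.86209·847.54 + 0.13791·752.5 = 834.433. Posterior variance = 1/(0.00134196+0.00021468) = 642.407, so SD = 25.346.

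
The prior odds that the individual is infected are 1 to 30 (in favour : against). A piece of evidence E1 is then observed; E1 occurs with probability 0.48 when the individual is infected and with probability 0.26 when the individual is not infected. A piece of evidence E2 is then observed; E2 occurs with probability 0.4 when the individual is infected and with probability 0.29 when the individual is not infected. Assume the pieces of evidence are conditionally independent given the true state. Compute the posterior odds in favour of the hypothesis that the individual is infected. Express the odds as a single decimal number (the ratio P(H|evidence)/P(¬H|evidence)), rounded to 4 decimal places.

Prior odds = 1/30 = 0.033333. In log-odds, ln(0.033333) = -3.4012.
Add log likelihood ratios: ln(1.8462) + ln(1.3793) = 0.93469.
Posterior log-odds = -2.4665, so posterior odds = exp(-2.4665) = 0.084881.

Posterior odds ≈ 0.0849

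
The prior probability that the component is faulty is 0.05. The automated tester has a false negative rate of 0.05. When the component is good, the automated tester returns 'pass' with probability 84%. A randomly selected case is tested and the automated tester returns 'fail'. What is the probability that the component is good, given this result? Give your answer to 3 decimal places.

Let H be the event that the component is faulty. P(H) = 0.05, so P(¬H) = 0.95. With E the 'fail' result, P(E|H) = 0.95 and P(E|¬H) = 0.16.
P(E) = 0.95·0.05 + 0.16·0.95 = 0.047500 + 0.15200 = 0.19950.
By Bayes' theorem, P(H|E) = 0.047500 / 0.19950 = 0.238. Hence P(¬H|E) = 1 − 0.238 = 0.762.

P(¬H | E) ≈ 0.762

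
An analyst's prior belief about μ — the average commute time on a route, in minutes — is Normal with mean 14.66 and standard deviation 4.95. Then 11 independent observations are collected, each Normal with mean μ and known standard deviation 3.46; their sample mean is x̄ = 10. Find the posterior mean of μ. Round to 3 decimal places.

With known σ, the Normal prior is conjugate. Weight on the data is w = (n/σ²)/(n/σ² + 1/τ₀²) = 0.918841/(0.918841+0.0408122) = 0.95747.
Posterior mean = w·x̄ + (1−w)·μ₀ = 0.95747·10 + 0.042528·14.66 = 10.198.

Posterior mean ≈ 10.198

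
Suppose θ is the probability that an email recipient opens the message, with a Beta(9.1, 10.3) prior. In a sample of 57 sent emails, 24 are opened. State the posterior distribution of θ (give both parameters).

Posterior: Beta(33.1, 43.3)

The binomial likelihood is conjugate to the Beta prior: with 24 successes and 33 failures, the posterior is Beta(9.1+24, 10.3+33) = Beta(33.1, 43.3).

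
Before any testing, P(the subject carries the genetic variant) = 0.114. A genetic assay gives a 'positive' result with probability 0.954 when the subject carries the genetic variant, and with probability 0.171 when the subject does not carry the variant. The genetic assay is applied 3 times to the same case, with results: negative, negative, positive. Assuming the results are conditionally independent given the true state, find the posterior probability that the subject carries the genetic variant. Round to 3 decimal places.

With H the event that the subject carries the genetic variant, the joint likelihood of the observed sequence is P(data|H) = 0.046·0.046·0.954 = 0.0020187 and P(data|¬H) = 0.829·0.829·0.171 = 0.11752.
Bayes: P(H|data) = 0.114·0.0020187 / (0.114·0.0020187 + 0.886·0.11752) = 0.00023013/0.10435 = 0.0022.

Posterior P(H) ≈ 0.002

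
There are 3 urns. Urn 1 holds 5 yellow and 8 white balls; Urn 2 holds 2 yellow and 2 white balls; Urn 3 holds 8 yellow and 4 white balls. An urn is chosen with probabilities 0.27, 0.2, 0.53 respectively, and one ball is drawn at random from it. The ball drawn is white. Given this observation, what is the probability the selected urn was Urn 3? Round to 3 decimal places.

Tabulate prior·likelihood by source: [1] prior 0.27, lik 0.6154, product 0.1662; [2] prior 0.2, lik 0.5, product 0.1000; [3] prior 0.53, lik 0.3333, product 0.1767.
Normalizing constant = 0.44282; the posterior for Urn 3 is its product over the sum, 0.1767/0.44282 = 0.399.

Posterior probability ≈ 0.399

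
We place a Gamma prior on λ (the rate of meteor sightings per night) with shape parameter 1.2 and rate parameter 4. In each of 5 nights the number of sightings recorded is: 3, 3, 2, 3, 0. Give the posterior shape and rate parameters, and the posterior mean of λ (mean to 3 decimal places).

Total count ∑xᵢ = 11 over n = 5 nights.
Gamma is conjugate to the Poisson likelihood: posterior is Gamma(shape = 1.2+11 = 12.2, rate = 4+5 = 9).
Posterior mean = shape/rate = 12.2/9 = 1.356.

Posterior: Gamma(shape=12.2, rate=9); mean ≈ 1.356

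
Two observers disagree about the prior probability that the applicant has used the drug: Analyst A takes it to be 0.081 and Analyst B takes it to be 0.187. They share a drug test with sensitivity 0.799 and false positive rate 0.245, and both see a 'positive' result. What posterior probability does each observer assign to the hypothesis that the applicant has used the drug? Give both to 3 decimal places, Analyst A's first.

Analyst A: 0.223; Analyst B: 0.429

P('+'|H) = 0.799, P('+'|¬H) = 0.245.
Analyst A: numerator 0.799·0.081 = 0.064719; evidence = 0.064719+0.245·0.919 = 0.28987; posterior = 0.223.
Analyst B: numerator 0.799·0.187 = 0.14941; evidence = 0.14941+0.245·0.813 = 0.34860; posterior = 0.429.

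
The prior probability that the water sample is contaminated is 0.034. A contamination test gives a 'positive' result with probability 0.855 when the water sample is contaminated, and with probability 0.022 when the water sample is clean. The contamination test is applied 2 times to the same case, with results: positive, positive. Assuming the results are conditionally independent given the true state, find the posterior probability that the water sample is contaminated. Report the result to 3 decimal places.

Let H be the event that the water sample is contaminated; start with P(H) = 0.034. P('positive'|H) = 0.855, P('positive'|¬H) = 0.022.
Update on result 1 ('positive'): P(H) ← 0.855·0.0340 / (0.855·0.0340 + 0.022·0.9660) = 0.029070/0.050322 = 0.5777.
Update on result 2 ('positive'): P(H) ← 0.855·0.5777 / (0.855·0.5777 + 0.022·0.4223) = 0.49392/0.50321 = 0.9815.

Posterior P(H) ≈ 0.982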